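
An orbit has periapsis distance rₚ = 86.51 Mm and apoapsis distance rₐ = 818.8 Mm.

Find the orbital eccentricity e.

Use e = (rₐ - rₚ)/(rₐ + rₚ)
rₚ = 86.51 Mm = 8.651 × 10^7 m
rₐ = 818.8 Mm = 8.188 × 10^8 m
rₐ − rₚ = 7.3229 × 10^8 m
rₐ + rₚ = 9.0531 × 10^8 m
e = (rₐ − rₚ)/(rₐ + rₚ) = 0.808883

Final answer: e = 0.8089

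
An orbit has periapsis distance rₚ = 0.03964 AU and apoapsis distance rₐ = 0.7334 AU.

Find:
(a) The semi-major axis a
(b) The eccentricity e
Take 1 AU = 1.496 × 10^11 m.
rₚ = 0.03964 AU = 5.93014 × 10^9 m
rₐ = 0.7334 AU = 1.09717 × 10^11 m
(a) a = (rₚ + rₐ)/2 = 5.78234 × 10^10 m ≈ 0.3865 AU
(b) e = (rₐ − rₚ)/(rₐ + rₚ) = (1.03786 × 10^11) / (1.15647 × 10^11) = 0.897444

Final answer:
(a) a = 0.3865 AU
(b) e = 0.8974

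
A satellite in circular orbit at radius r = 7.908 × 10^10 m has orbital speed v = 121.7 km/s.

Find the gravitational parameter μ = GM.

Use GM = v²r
r = 7.908 × 10^10 m
v = 121.7 km/s = 121700 m/s
v² = 1.48109 × 10^10 m²/s²
GM = v²r = 1.48109 × 10^10 × 7.908 × 10^10 = 1.17125 × 10^21 m³/s²
GM ≈ 1.171 × 10^21 m³/s²

Final answer: GM = 1.171 × 10^21 m³/s²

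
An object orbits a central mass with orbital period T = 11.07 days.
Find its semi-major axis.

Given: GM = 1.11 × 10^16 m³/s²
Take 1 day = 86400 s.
T = 11.07 days = 956448 s
GM = 1.11 × 10^16 m³/s²
Kepler's third law: a³ = GM T² / (4π²)
T² = 9.14793 × 10^11 s²
a³ = (1.11 × 10^16) × (9.14793 × 10^11) / (4π²) = 2.57209 × 10^26 m³
a = (a³)^(1/3) = 6.35958 × 10^8 m ≈ 636 Mm

Final answer: 636 Mm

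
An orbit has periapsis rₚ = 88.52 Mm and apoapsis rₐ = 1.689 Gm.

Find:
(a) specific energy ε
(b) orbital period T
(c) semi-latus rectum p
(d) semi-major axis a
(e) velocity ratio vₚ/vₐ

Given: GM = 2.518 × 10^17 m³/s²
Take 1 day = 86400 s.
rₚ = 88.52 Mm = 8.852 × 10^7 m
rₐ = 1.689 Gm = 1.689 × 10^9 m
GM = 2.518 × 10^17 m³/s²
a = (rₚ + rₐ)/2 = 8.8876 × 10^8 m
e = (rₐ − rₚ)/(rₐ + rₚ) = (1.60048 × 10^9) / (1.77752 × 10^9) = 0.900401
(a) 2a = 1.77752 × 10^9 m;  ε = −GM/(2a) = -1.41658 × 10^8 J/kg ≈ -141.7 MJ/kg
(b) a³ = 7.02026 × 10^26 m³;  T = 2π √(a³/GM) = 2π × 52801.8 s = 331764 s ≈ 3.84 days
(c) 1 − e² = 0.189279;  p = a(1 − e²) = 8.8876 × 10^8 × 0.189279 = 1.68223 × 10^8 m ≈ 168.2 Mm
(d) a = 8.8876 × 10^8 m ≈ 888.8 Mm
(e) vₚ/vₐ = rₐ/rₚ (angular momentum) = (1.689 × 10^9) / (8.852 × 10^7) = 19.0804 ≈ 19.08

Final answer:
(a) specific energy ε = -141.7 MJ/kg
(b) orbital period T = 3.84 days
(c) semi-latus rectum p = 168.2 Mm
(d) semi-major axis a = 888.8 Mm
(e) velocity ratio vₚ/vₐ = 19.08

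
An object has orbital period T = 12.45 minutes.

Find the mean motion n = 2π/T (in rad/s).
T = 12.45 minutes = 747 s
n = 2π / 747 s = 0.00841123 rad/s ≈ 0.008411 rad/s

Final answer: n = 0.008411 rad/s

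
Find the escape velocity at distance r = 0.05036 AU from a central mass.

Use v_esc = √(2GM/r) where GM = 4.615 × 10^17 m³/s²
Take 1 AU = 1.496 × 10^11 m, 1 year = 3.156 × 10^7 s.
r = 0.05036 AU = 7.53386 × 10^9 m
GM = 4.615 × 10^17 m³/s²
2GM/r = 2 × (4.615 × 10^17) / (7.53386 × 10^9) = 1.22514 × 10^8 m²/s²
v_esc = √(2GM/r) = 11068.6 m/s ≈ 2.335 AU/year

Final answer: 2.335 AU/year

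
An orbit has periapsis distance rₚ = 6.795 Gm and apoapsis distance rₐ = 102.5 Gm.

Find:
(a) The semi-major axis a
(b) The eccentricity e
rₚ = 6.795 Gm = 6.795 × 10^9 m
rₐ = 102.5 Gm = 1.025 × 10^11 m
(a) a = (rₚ + rₐ)/2 = 5.46475 × 10^10 m ≈ 54.65 Gm
(b) e = (rₐ − rₚ)/(rₐ + rₚ) = (9.5705 × 10^10) / (1.09295 × 10^11) = 0.875658

Final answer:
(a) a = 54.65 Gm
(b) e = 0.8757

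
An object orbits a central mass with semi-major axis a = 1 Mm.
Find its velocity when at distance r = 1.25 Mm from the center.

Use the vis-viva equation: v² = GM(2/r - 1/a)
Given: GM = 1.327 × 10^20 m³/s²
a = 1 Mm = 1 × 10^6 m
r = 1.25 Mm = 1.25 × 10^6 m
GM = 1.327 × 10^20 m³/s²
2/r − 1/a = 1.6 × 10^-6 − 1 × 10^-6 = 6 × 10^-7 m⁻¹
v² = GM (2/r − 1/a) = 7.962 × 10^13 m²/s²
v = 8.923 × 10^6 m/s ≈ 8923 km/s

Final answer: 8923 km/s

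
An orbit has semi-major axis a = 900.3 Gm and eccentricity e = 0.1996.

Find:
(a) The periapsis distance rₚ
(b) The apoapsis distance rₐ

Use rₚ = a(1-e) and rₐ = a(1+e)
a = 900.3 Gm = 9.003 × 10^11 m
e = 0.1996:  1 − e = 0.8004,  1 + e = 1.1996
(a) rₚ = a(1 − e) = 9.003 × 10^11 m × 0.8004 = 7.206 × 10^11 m ≈ 720.6 Gm
(b) rₐ = a(1 + e) = 9.003 × 10^11 m × 1.1996 = 1.08 × 10^12 m ≈ 1.08 Tm

Final answer:
(a) rₚ = 720.6 Gm
(b) rₐ = 1.08 Tm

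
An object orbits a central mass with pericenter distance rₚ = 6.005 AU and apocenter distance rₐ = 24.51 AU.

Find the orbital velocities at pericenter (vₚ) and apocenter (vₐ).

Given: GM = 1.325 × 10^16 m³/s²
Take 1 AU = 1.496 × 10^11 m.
rₚ = 6.005 AU = 8.98348 × 10^11 m
rₐ = 24.51 AU = 3.6667 × 10^12 m
GM = 1.325 × 10^16 m³/s²
a = (rₚ + rₐ)/2 = 2.28252 × 10^12 m
Vis-viva: v² = GM (2/r − 1/a)
vₚ² = 1.325 × 10^16 × (2.22631 × 10^-12 − 4.38112 × 10^-13) = 23693.6 m²/s²
vₚ = 153.927 m/s ≈ 153.9 m/s
vₐ² = 1.325 × 10^16 × (5.4545 × 10^-13 − 4.38112 × 10^-13) = 1422.23 m²/s²
vₐ = 37.7125 m/s ≈ 37.71 m/s

Final answer: vₚ = 153.9 m/s, vₐ = 37.71 m/s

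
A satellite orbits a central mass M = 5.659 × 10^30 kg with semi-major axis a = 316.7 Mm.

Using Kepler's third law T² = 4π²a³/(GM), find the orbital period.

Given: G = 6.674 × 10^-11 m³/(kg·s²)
M = 5.659 × 10^30 kg
GM = G × M = 6.674 × 10^-11 × 5.659 × 10^30 = 3.77682 × 10^20 m³/s²
a = 316.7 Mm = 3.167 × 10^8 m
a³ = 3.17647 × 10^25 m³
T = 2π √(a³/GM) = 2π √((3.17647 × 10^25) / (3.77682 × 10^20)) = 2π × 290.007 s
T = 1822.17 s ≈ 30.37 minutes

Final answer: 30.37 minutes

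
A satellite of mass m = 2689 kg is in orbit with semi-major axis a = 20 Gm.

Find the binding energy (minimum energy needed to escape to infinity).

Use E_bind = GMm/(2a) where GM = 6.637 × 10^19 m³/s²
a = 20 Gm = 2 × 10^10 m
GM = 6.637 × 10^19 m³/s²
m = 2689 kg
GMm = 6.637 × 10^19 × 2689 = 1.78469 × 10^23 m³·kg/s²
2a = 4 × 10^10 m
E_bind = GMm/(2a) = 4.46172 × 10^12 J ≈ 4.462 TJ

Final answer: 4.462 TJ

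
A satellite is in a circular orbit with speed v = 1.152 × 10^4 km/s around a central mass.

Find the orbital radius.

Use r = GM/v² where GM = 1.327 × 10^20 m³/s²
v = 1.152 × 10^4 km/s = 1.152 × 10^7 m/s
GM = 1.327 × 10^20 m³/s²
v² = 1.3271 × 10^14 m²/s²
r = GM/v² = (1.327 × 10^20) / (1.3271 × 10^14) = 999922 m ≈ 999.9 km

Final answer: 999.9 km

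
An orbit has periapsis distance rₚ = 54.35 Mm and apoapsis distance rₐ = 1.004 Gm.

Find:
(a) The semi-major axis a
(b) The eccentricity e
rₚ = 54.35 Mm = 5.435 × 10^7 m
rₐ = 1.004 Gm = 1.004 × 10^9 m
(a) a = (rₚ + rₐ)/2 = 5.29175 × 10^8 m ≈ 529.2 Mm
(b) e = (rₐ − rₚ)/(rₐ + rₚ) = (9.4965 × 10^8) / (1.05835 × 10^9) = 0.897293

Final answer:
(a) a = 529.2 Mm
(b) e = 0.8973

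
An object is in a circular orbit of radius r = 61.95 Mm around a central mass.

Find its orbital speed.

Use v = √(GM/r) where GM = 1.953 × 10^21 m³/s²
r = 61.95 Mm = 6.195 × 10^7 m
GM = 1.953 × 10^21 m³/s²
GM/r = (1.953 × 10^21) / (6.195 × 10^7) = 3.15254 × 10^13 m²/s²
v = √(GM/r) = 5.61475 × 10^6 m/s ≈ 5615 km/s

Final answer: 5615 km/s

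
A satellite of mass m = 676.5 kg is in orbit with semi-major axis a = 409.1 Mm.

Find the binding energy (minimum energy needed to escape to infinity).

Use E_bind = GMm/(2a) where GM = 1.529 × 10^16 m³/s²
a = 409.1 Mm = 4.091 × 10^8 m
GM = 1.529 × 10^16 m³/s²
m = 676.5 kg
GMm = 1.529 × 10^16 × 676.5 = 1.03437 × 10^19 m³·kg/s²
2a = 8.182 × 10^8 m
E_bind = GMm/(2a) = 1.2642 × 10^10 J ≈ 12.64 GJ

Final answer: 12.64 GJ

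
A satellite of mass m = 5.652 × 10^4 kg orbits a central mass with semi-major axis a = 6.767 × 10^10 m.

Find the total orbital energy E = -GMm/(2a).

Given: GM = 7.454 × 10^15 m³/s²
a = 6.767 × 10^10 m
GM = 7.454 × 10^15 m³/s²
2a = 1.3534 × 10^11 m
GMm = 7.454 × 10^15 × 56520 = 4.213 × 10^20 m³·kg/s²
E = −GMm/(2a) = -3.1129 × 10^9 J ≈ -3.113 GJ

Final answer: -3.113 GJ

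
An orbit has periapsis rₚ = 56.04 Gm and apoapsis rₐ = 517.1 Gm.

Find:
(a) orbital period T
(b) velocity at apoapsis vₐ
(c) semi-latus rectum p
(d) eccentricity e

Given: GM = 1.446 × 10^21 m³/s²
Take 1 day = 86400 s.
rₚ = 56.04 Gm = 5.604 × 10^10 m
rₐ = 517.1 Gm = 5.171 × 10^11 m
GM = 1.446 × 10^21 m³/s²
a = (rₚ + rₐ)/2 = 2.8657 × 10^11 m
e = (rₐ − rₚ)/(rₐ + rₚ) = (4.6106 × 10^11) / (5.7314 × 10^11) = 0.804446
(a) a³ = 2.35338 × 10^34 m³;  T = 2π √(a³/GM) = 2π × 4.03424 × 10^6 s = 2.53479 × 10^7 s ≈ 293.4 days
(b) vₐ² = GM (2/rₐ − 1/a) = 1.446 × 10^21 × (3.86772 × 10^-12 − 3.48955 × 10^-12) = 5.46841 × 10^8 m²/s²;  vₐ = 23384.6 m/s ≈ 23.38 km/s
(c) 1 − e² = 0.352867;  p = a(1 − e²) = 2.8657 × 10^11 × 0.352867 = 1.01121 × 10^11 m ≈ 101.1 Gm
(d) e = 0.804446 ≈ 0.8044

Final answer:
(a) orbital period T = 293.4 days
(b) velocity at apoapsis vₐ = 23.38 km/s
(c) semi-latus rectum p = 101.1 Gm
(d) eccentricity e = 0.8044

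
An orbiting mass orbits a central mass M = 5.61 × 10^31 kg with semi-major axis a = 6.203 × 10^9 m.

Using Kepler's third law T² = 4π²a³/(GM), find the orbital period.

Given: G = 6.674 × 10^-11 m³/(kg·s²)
M = 5.61 × 10^31 kg
GM = G × M = 6.674 × 10^-11 × 5.61 × 10^31 = 3.74411 × 10^21 m³/s²
a = 6.203 × 10^9 m
a³ = 2.38674 × 10^29 m³
T = 2π √(a³/GM) = 2π √((2.38674 × 10^29) / (3.74411 × 10^21)) = 2π × 7984.14 s
T = 50165.8 s ≈ 13.93 hours

Final answer: 13.93 hours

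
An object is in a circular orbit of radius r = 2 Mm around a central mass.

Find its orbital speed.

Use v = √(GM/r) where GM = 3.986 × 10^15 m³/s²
r = 2 Mm = 2 × 10^6 m
GM = 3.986 × 10^15 m³/s²
GM/r = (3.986 × 10^15) / (2 × 10^6) = 1.993 × 10^9 m²/s²
v = √(GM/r) = 44643 m/s ≈ 44.64 km/s

Final answer: 44.64 km/s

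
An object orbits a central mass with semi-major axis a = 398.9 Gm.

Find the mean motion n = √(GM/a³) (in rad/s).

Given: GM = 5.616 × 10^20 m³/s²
a = 398.9 Gm = 3.989 × 10^11 m
GM = 5.616 × 10^20 m³/s²
a³ = 6.34735 × 10^34 m³
GM/a³ = (5.616 × 10^20) / (6.34735 × 10^34) = 8.84779 × 10^-15 s⁻²
n = √(GM/a³) = 9.40627 × 10^-8 rad/s ≈ 9.406 × 10^-8 rad/s

Final answer: n = 9.406 × 10^-8 rad/s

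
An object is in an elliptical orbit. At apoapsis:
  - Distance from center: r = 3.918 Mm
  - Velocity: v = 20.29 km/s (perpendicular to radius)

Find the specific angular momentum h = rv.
r = 3.918 Mm = 3.918 × 10^6 m
v = 20.29 km/s = 20290 m/s
h = rv = 3.918 × 10^6 × 20290 = 7.94962 × 10^10 m²/s ≈ 7.95 × 10^10 m²/s

Final answer: h = 7.95 × 10^10 m²/s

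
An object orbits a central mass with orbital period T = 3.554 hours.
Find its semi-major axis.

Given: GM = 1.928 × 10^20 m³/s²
T = 3.554 hours = 12794.4 s
GM = 1.928 × 10^20 m³/s²
Kepler's third law: a³ = GM T² / (4π²)
T² = 1.63697 × 10^8 s²
a³ = (1.928 × 10^20) × (1.63697 × 10^8) / (4π²) = 7.99442 × 10^26 m³
a = (a³)^(1/3) = 9.28102 × 10^8 m ≈ 928.1 Mm

Final answer: 928.1 Mm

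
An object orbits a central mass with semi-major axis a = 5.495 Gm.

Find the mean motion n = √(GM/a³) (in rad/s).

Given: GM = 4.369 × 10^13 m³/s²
a = 5.495 Gm = 5.495 × 10^9 m
GM = 4.369 × 10^13 m³/s²
a³ = 1.65922 × 10^29 m³
GM/a³ = (4.369 × 10^13) / (1.65922 × 10^29) = 2.63317 × 10^-16 s⁻²
n = √(GM/a³) = 1.6227 × 10^-8 rad/s ≈ 1.623 × 10^-8 rad/s

Final answer: n = 1.623 × 10^-8 rad/s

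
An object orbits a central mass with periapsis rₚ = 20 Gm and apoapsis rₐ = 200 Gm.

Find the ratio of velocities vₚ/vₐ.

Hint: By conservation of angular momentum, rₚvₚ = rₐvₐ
rₚ = 20 Gm = 2 × 10^10 m
rₐ = 200 Gm = 2 × 10^11 m
rₚvₚ = rₐvₐ  ⇒  vₚ/vₐ = rₐ/rₚ
vₚ/vₐ = (2 × 10^11) / (2 × 10^10) = 10

Final answer: vₚ/vₐ = 10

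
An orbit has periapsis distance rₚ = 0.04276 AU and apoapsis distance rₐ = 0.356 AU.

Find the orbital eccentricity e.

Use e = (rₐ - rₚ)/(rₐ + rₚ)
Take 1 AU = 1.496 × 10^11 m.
rₚ = 0.04276 AU = 6.3969 × 10^9 m
rₐ = 0.356 AU = 5.32576 × 10^10 m
rₐ − rₚ = 4.68607 × 10^10 m
rₐ + rₚ = 5.96545 × 10^10 m
e = (rₐ − rₚ)/(rₐ + rₚ) = 0.785535

Final answer: e = 0.7855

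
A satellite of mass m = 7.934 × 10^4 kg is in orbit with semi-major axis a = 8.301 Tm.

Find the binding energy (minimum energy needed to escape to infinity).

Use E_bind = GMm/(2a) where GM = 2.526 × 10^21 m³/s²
a = 8.301 Tm = 8.301 × 10^12 m
GM = 2.526 × 10^21 m³/s²
m = 7.934 × 10^4 kg
GMm = 2.526 × 10^21 × 79340 = 2.00413 × 10^26 m³·kg/s²
2a = 1.6602 × 10^13 m
E_bind = GMm/(2a) = 1.20716 × 10^13 J ≈ 12.07 TJ

Final answer: 12.07 TJ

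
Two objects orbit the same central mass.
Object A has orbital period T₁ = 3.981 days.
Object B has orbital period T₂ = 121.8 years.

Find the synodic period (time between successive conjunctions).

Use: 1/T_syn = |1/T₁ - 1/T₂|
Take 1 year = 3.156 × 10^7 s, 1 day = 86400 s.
T₁ = 3.981 days = 343958 s
T₂ = 121.8 years = 3.84401 × 10^9 s
1/T₁ = 2.90733 × 10^-6 s⁻¹
1/T₂ = 2.60145 × 10^-10 s⁻¹
|1/T₁ − 1/T₂| = 2.90707 × 10^-6 s⁻¹
T_syn = 1 / |1/T₁ − 1/T₂| = 343989 s ≈ 3.981 days

Final answer: T_syn = 3.981 days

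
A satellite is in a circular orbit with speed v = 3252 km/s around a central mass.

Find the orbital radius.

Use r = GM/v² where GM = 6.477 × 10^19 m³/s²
v = 3252 km/s = 3.252 × 10^6 m/s
GM = 6.477 × 10^19 m³/s²
v² = 1.05755 × 10^13 m²/s²
r = GM/v² = (6.477 × 10^19) / (1.05755 × 10^13) = 6.12453 × 10^6 m ≈ 6.125 Mm

Final answer: 6.125 Mm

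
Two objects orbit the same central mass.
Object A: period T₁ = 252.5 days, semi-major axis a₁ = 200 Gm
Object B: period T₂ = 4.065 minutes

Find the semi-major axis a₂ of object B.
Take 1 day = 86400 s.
T₁ = 252.5 days = 2.1816 × 10^7 s
T₂ = 4.065 minutes = 243.9 s
a₁ = 200 Gm = 2 × 10^11 m
Kepler's third law: (T₂/T₁)² = (a₂/a₁)³  ⇒  a₂ = a₁ (T₂/T₁)^(2/3)
T₂/T₁ = 1.11799 × 10^-5
(T₂/T₁)^(2/3) = 0.000499986
a₂ = 2 × 10^11 m × 0.000499986 = 9.99972 × 10^7 m ≈ 100 Mm

Final answer: a₂ = 100 Mm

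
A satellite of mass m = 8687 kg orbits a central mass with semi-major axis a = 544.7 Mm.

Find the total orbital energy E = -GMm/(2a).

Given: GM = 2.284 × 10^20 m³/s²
a = 544.7 Mm = 5.447 × 10^8 m
GM = 2.284 × 10^20 m³/s²
2a = 1.0894 × 10^9 m
GMm = 2.284 × 10^20 × 8687 = 1.98411 × 10^24 m³·kg/s²
E = −GMm/(2a) = -1.82129 × 10^15 J ≈ -1.821 PJ

Final answer: -1.821 PJ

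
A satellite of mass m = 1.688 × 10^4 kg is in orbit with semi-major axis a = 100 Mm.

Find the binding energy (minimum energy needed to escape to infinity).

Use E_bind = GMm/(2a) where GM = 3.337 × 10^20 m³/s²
a = 100 Mm = 1 × 10^8 m
GM = 3.337 × 10^20 m³/s²
m = 1.688 × 10^4 kg
GMm = 3.337 × 10^20 × 16880 = 5.63286 × 10^24 m³·kg/s²
2a = 2 × 10^8 m
E_bind = GMm/(2a) = 2.81643 × 10^16 J ≈ 28.16 PJ

Final answer: 28.16 PJ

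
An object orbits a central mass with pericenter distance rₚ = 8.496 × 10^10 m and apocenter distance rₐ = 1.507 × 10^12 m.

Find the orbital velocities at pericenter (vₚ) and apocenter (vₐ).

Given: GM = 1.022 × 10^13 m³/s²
rₚ = 8.496 × 10^10 m
rₐ = 1.507 × 10^12 m
GM = 1.022 × 10^13 m³/s²
a = (rₚ + rₐ)/2 = 7.9598 × 10^11 m
Vis-viva: v² = GM (2/r − 1/a)
vₚ² = 1.022 × 10^13 × (2.35405 × 10^-11 − 1.25631 × 10^-12) = 227.744 m²/s²
vₚ = 15.0912 m/s ≈ 15.09 m/s
vₐ² = 1.022 × 10^13 × (1.32714 × 10^-12 − 1.25631 × 10^-12) = 0.723852 m²/s²
vₐ = 0.850795 m/s ≈ 0.8508 m/s

Final answer: vₚ = 15.09 m/s, vₐ = 0.8508 m/s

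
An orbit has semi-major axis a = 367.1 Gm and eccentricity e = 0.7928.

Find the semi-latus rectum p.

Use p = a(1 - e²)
a = 367.1 Gm = 3.671 × 10^11 m
e = 0.7928,  e² = 0.628532,  1 − e² = 0.371468
p = a(1 − e²) = 3.671 × 10^11 m × 0.371468 = 1.36366 × 10^11 m ≈ 136.4 Gm

Final answer: p = 136.4 Gm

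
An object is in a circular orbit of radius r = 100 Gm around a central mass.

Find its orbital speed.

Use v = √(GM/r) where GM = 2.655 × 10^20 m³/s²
r = 100 Gm = 1 × 10^11 m
GM = 2.655 × 10^20 m³/s²
GM/r = (2.655 × 10^20) / (1 × 10^11) = 2.655 × 10^9 m²/s²
v = √(GM/r) = 51526.7 m/s ≈ 51.53 km/s

Final answer: 51.53 km/s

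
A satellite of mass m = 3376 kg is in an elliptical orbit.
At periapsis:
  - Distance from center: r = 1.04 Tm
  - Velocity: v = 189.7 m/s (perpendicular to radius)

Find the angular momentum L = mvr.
r = 1.04 Tm = 1.04 × 10^12 m
v = 189.7 m/s
vr = 189.7 × 1.04 × 10^12 = 1.97288 × 10^14 m²/s
L = m × vr = 3376 × 1.97288 × 10^14 = 6.66044 × 10^17 kg·m²/s ≈ 6.66 × 10^17 kg·m²/s

Final answer: L = 6.66 × 10^17 kg·m²/s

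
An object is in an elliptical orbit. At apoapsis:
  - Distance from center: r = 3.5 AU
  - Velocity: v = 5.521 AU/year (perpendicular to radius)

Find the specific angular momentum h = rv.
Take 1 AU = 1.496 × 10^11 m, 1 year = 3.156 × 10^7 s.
r = 3.5 AU = 5.236 × 10^11 m
v = 5.521 AU/year = 26170.5 m/s
h = rv = 5.236 × 10^11 × 26170.5 = 1.37029 × 10^16 m²/s ≈ 1.37 × 10^16 m²/s

Final answer: h = 1.37 × 10^16 m²/s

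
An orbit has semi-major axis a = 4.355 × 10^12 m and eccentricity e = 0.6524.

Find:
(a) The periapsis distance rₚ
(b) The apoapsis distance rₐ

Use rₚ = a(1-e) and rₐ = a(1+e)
a = 4.355 × 10^12 m
e = 0.6524:  1 − e = 0.3476,  1 + e = 1.6524
(a) rₚ = a(1 − e) = 4.355 × 10^12 m × 0.3476 = 1.5138 × 10^12 m ≈ 1.514 × 10^12 m
(b) rₐ = a(1 + e) = 4.355 × 10^12 m × 1.6524 = 7.1962 × 10^12 m ≈ 7.196 × 10^12 m

Final answer:
(a) rₚ = 1.514 × 10^12 m
(b) rₐ = 7.196 × 10^12 m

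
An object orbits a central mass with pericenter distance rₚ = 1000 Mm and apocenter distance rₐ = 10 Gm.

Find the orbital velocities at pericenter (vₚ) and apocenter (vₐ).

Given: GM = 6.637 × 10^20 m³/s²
rₚ = 1000 Mm = 1 × 10^9 m
rₐ = 10 Gm = 1 × 10^10 m
GM = 6.637 × 10^20 m³/s²
a = (rₚ + rₐ)/2 = 5.5 × 10^9 m
Vis-viva: v² = GM (2/r − 1/a)
vₚ² = 6.637 × 10^20 × (2 × 10^-9 − 1.81818 × 10^-10) = 1.20673 × 10^12 m²/s²
vₚ = 1.09851 × 10^6 m/s ≈ 1099 km/s
vₐ² = 6.637 × 10^20 × (2 × 10^-10 − 1.81818 × 10^-10) = 1.20673 × 10^10 m²/s²
vₐ = 109851 m/s ≈ 109.9 km/s

Final answer: vₚ = 1099 km/s, vₐ = 109.9 km/s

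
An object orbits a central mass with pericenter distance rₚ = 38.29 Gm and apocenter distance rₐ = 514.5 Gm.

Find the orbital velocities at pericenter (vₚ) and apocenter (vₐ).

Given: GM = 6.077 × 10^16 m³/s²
rₚ = 38.29 Gm = 3.829 × 10^10 m
rₐ = 514.5 Gm = 5.145 × 10^11 m
GM = 6.077 × 10^16 m³/s²
a = (rₚ + rₐ)/2 = 2.76395 × 10^11 m
Vis-viva: v² = GM (2/r − 1/a)
vₚ² = 6.077 × 10^16 × (5.2233 × 10^-11 − 3.61801 × 10^-12) = 2.95433 × 10^6 m²/s²
vₚ = 1718.82 m/s ≈ 1.719 km/s
vₐ² = 6.077 × 10^16 × (3.88727 × 10^-12 − 3.61801 × 10^-12) = 16362.9 m²/s²
vₐ = 127.917 m/s ≈ 127.9 m/s

Final answer: vₚ = 1.719 km/s, vₐ = 127.9 m/s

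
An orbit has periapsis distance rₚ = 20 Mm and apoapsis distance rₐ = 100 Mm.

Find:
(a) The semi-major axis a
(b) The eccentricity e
rₚ = 20 Mm = 2 × 10^7 m
rₐ = 100 Mm = 1 × 10^8 m
(a) a = (rₚ + rₐ)/2 = 6 × 10^7 m ≈ 60 Mm
(b) e = (rₐ − rₚ)/(rₐ + rₚ) = (8 × 10^7) / (1.2 × 10^8) = 0.666667

Final answer:
(a) a = 60 Mm
(b) e = 0.6667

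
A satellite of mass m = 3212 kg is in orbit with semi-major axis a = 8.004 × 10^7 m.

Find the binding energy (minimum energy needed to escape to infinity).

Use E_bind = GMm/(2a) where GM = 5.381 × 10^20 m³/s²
a = 8.004 × 10^7 m
GM = 5.381 × 10^20 m³/s²
m = 3212 kg
GMm = 5.381 × 10^20 × 3212 = 1.72838 × 10^24 m³·kg/s²
2a = 1.6008 × 10^8 m
E_bind = GMm/(2a) = 1.0797 × 10^16 J ≈ 10.8 PJ

Final answer: 10.8 PJ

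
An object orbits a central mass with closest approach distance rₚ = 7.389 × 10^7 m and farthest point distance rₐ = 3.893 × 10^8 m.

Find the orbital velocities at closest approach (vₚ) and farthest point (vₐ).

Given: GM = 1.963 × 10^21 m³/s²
rₚ = 7.389 × 10^7 m
rₐ = 3.893 × 10^8 m
GM = 1.963 × 10^21 m³/s²
a = (rₚ + rₐ)/2 = 2.31595 × 10^8 m
Vis-viva: v² = GM (2/r − 1/a)
vₚ² = 1.963 × 10^21 × (2.70673 × 10^-8 − 4.31788 × 10^-9) = 4.4657 × 10^13 m²/s²
vₚ = 6.68259 × 10^6 m/s ≈ 6683 km/s
vₐ² = 1.963 × 10^21 × (5.13743 × 10^-9 − 4.31788 × 10^-9) = 1.60876 × 10^12 m²/s²
vₐ = 1.26837 × 10^6 m/s ≈ 1268 km/s

Final answer: vₚ = 6683 km/s, vₐ = 1268 km/s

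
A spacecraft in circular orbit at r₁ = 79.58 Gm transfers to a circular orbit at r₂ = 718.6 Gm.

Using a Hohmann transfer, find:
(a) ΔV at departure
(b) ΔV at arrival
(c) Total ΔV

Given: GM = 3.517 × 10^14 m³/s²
r₁ = 79.58 Gm = 7.958 × 10^10 m
r₂ = 718.6 Gm = 7.186 × 10^11 m
GM = 3.517 × 10^14 m³/s²
Transfer ellipse: a_t = (r₁ + r₂)/2 = 3.9909 × 10^11 m
Circular speed at r₁: v₁ = √(GM/r₁) = 66.479 m/s
Transfer speed at r₁ (periapsis): v₁ₜ = √(GM(2/r₁ − 1/a_t)) = 89.2057 m/s
(a) ΔV₁ = v₁ₜ − v₁ = 22.7267 m/s ≈ 22.73 m/s
Circular speed at r₂: v₂ = √(GM/r₂) = 22.1229 m/s
Transfer speed at r₂ (apoapsis): v₂ₜ = √(GM(2/r₂ − 1/a_t)) = 9.87891 m/s
(b) ΔV₂ = v₂ − v₂ₜ = 12.244 m/s ≈ 12.24 m/s
(c) ΔV_total = ΔV₁ + ΔV₂ = 34.9707 m/s ≈ 34.97 m/s

Final answer:
(a) ΔV₁ = 22.73 m/s
(b) ΔV₂ = 12.24 m/s
(c) ΔV_total = 34.97 m/s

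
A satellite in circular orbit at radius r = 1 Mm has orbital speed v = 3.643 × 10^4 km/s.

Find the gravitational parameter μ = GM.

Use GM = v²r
r = 1 Mm = 1 × 10^6 m
v = 3.643 × 10^4 km/s = 3.643 × 10^7 m/s
v² = 1.32714 × 10^15 m²/s²
GM = v²r = 1.32714 × 10^15 × 1 × 10^6 = 1.32714 × 10^21 m³/s²
GM ≈ 1.327 × 10^21 m³/s²

Final answer: GM = 1.327 × 10^21 m³/s²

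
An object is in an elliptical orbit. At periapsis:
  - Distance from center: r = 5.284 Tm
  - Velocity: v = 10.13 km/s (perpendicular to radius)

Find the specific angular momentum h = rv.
r = 5.284 Tm = 5.284 × 10^12 m
v = 10.13 km/s = 10130 m/s
h = rv = 5.284 × 10^12 × 10130 = 5.35269 × 10^16 m²/s ≈ 5.353 × 10^16 m²/s

Final answer: h = 5.353 × 10^16 m²/s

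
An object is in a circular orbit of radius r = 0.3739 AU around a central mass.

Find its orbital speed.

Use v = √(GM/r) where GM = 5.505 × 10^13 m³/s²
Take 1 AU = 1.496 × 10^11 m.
r = 0.3739 AU = 5.59354 × 10^10 m
GM = 5.505 × 10^13 m³/s²
GM/r = (5.505 × 10^13) / (5.59354 × 10^10) = 984.17 m²/s²
v = √(GM/r) = 31.3715 m/s ≈ 31.37 m/s

Final answer: 31.37 m/s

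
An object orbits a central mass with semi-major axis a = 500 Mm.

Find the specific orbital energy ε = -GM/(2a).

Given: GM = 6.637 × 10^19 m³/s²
a = 500 Mm = 5 × 10^8 m
GM = 6.637 × 10^19 m³/s²
2a = 1 × 10^9 m
ε = −GM/(2a) = -6.637 × 10^10 J/kg ≈ -66.37 GJ/kg

Final answer: -66.37 GJ/kg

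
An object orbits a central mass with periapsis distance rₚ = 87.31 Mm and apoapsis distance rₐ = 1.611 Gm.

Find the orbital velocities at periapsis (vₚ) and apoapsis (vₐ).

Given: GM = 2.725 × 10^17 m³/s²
rₚ = 87.31 Mm = 8.731 × 10^7 m
rₐ = 1.611 Gm = 1.611 × 10^9 m
GM = 2.725 × 10^17 m³/s²
a = (rₚ + rₐ)/2 = 8.49155 × 10^8 m
Vis-viva: v² = GM (2/r − 1/a)
vₚ² = 2.725 × 10^17 × (2.29069 × 10^-8 − 1.17764 × 10^-9) = 5.92122 × 10^9 m²/s²
vₚ = 76949.5 m/s ≈ 76.95 km/s
vₐ² = 2.725 × 10^17 × (1.24146 × 10^-9 − 1.17764 × 10^-9) = 1.73919 × 10^7 m²/s²
vₐ = 4170.36 m/s ≈ 4.17 km/s

Final answer: vₚ = 76.95 km/s, vₐ = 4.17 km/s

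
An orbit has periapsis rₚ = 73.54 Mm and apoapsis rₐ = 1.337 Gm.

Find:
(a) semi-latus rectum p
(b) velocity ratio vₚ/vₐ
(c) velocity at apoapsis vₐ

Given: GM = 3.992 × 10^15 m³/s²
rₚ = 73.54 Mm = 7.354 × 10^7 m
rₐ = 1.337 Gm = 1.337 × 10^9 m
GM = 3.992 × 10^15 m³/s²
a = (rₚ + rₐ)/2 = 7.0527 × 10^8 m
e = (rₐ − rₚ)/(rₐ + rₚ) = (1.26346 × 10^9) / (1.41054 × 10^9) = 0.895728
(a) 1 − e² = 0.197672;  p = a(1 − e²) = 7.0527 × 10^8 × 0.197672 = 1.39412 × 10^8 m ≈ 139.4 Mm
(b) vₚ/vₐ = rₐ/rₚ (angular momentum) = (1.337 × 10^9) / (7.354 × 10^7) = 18.1806 ≈ 18.18
(c) vₐ² = GM (2/rₐ − 1/a) = 3.992 × 10^15 × (1.49589 × 10^-9 − 1.4179 × 10^-9) = 311335 m²/s²;  vₐ = 557.974 m/s ≈ 558 m/s

Final answer:
(a) semi-latus rectum p = 139.4 Mm
(b) velocity ratio vₚ/vₐ = 18.18
(c) velocity at apoapsis vₐ = 558 m/s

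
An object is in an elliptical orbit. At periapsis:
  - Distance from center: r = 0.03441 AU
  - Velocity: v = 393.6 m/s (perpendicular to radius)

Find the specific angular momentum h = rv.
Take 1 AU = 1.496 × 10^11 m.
r = 0.03441 AU = 5.14774 × 10^9 m
v = 393.6 m/s
h = rv = 5.14774 × 10^9 × 393.6 = 2.02615 × 10^12 m²/s ≈ 2.026 × 10^12 m²/s

Final answer: h = 2.026 × 10^12 m²/s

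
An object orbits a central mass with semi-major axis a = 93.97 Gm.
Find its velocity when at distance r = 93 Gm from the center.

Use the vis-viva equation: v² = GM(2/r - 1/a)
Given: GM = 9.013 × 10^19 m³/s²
a = 93.97 Gm = 9.397 × 10^10 m
r = 93 Gm = 9.3 × 10^10 m
GM = 9.013 × 10^19 m³/s²
2/r − 1/a = 2.15054 × 10^-11 − 1.06417 × 10^-11 = 1.08637 × 10^-11 m⁻¹
v² = GM (2/r − 1/a) = 9.79144 × 10^8 m²/s²
v = 31291.3 m/s ≈ 31.29 km/s

Final answer: 31.29 km/s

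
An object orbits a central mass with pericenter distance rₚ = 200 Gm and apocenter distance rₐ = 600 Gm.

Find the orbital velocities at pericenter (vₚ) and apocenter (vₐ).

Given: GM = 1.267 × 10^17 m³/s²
rₚ = 200 Gm = 2 × 10^11 m
rₐ = 600 Gm = 6 × 10^11 m
GM = 1.267 × 10^17 m³/s²
a = (rₚ + rₐ)/2 = 4 × 10^11 m
Vis-viva: v² = GM (2/r − 1/a)
vₚ² = 1.267 × 10^17 × (1 × 10^-11 − 2.5 × 10^-12) = 950250 m²/s²
vₚ = 974.808 m/s ≈ 974.8 m/s
vₐ² = 1.267 × 10^17 × (3.33333 × 10^-12 − 2.5 × 10^-12) = 105583 m²/s²
vₐ = 324.936 m/s ≈ 324.9 m/s

Final answer: vₚ = 974.8 m/s, vₐ = 324.9 m/s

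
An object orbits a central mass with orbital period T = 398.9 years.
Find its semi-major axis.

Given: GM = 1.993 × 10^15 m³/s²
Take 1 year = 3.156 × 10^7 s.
T = 398.9 years = 1.25893 × 10^10 s
GM = 1.993 × 10^15 m³/s²
Kepler's third law: a³ = GM T² / (4π²)
T² = 1.5849 × 10^20 s²
a³ = (1.993 × 10^15) × (1.5849 × 10^20) / (4π²) = 8.0011 × 10^33 m³
a = (a³)^(1/3) = 2.00009 × 10^11 m ≈ 200 Gm

Final answer: 200 Gm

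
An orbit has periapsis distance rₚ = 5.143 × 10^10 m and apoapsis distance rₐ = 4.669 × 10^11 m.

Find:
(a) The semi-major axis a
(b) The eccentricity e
rₚ = 5.143 × 10^10 m
rₐ = 4.669 × 10^11 m
(a) a = (rₚ + rₐ)/2 = 2.59165 × 10^11 m ≈ 2.592 × 10^11 m
(b) e = (rₐ − rₚ)/(rₐ + rₚ) = (4.1547 × 10^11) / (5.1833 × 10^11) = 0.801555

Final answer:
(a) a = 2.592 × 10^11 m
(b) e = 0.8016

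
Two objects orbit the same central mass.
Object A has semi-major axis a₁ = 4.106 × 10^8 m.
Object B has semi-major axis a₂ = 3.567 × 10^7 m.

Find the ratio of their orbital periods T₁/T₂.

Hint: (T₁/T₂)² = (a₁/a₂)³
a₁ = 4.106 × 10^8 m
a₂ = 3.567 × 10^7 m
a₁/a₂ = 11.5111
T₁/T₂ = (a₁/a₂)^(3/2) = (11.5111)^1.5 = 39.0547

Final answer: T₁/T₂ = 39.05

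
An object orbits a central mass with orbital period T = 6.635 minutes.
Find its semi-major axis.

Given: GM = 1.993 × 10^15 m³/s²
T = 6.635 minutes = 398.1 s
GM = 1.993 × 10^15 m³/s²
Kepler's third law: a³ = GM T² / (4π²)
T² = 158484 s²
a³ = (1.993 × 10^15) × 158484 / (4π²) = 8.00077 × 10^18 m³
a = (a³)^(1/3) = 2.00006 × 10^6 m ≈ 2 Mm

Final answer: 2 Mm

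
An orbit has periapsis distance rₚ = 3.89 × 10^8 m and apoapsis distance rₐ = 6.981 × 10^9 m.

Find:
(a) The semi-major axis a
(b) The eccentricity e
rₚ = 3.89 × 10^8 m
rₐ = 6.981 × 10^9 m
(a) a = (rₚ + rₐ)/2 = 3.685 × 10^9 m ≈ 3.685 × 10^9 m
(b) e = (rₐ − rₚ)/(rₐ + rₚ) = (6.592 × 10^9) / (7.37 × 10^9) = 0.894437

Final answer:
(a) a = 3.685 × 10^9 m
(b) e = 0.8944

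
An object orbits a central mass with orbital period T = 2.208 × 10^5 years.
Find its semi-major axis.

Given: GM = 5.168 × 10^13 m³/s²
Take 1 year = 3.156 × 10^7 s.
T = 2.208 × 10^5 years = 6.96845 × 10^12 s
GM = 5.168 × 10^13 m³/s²
Kepler's third law: a³ = GM T² / (4π²)
T² = 4.85593 × 10^25 s²
a³ = (5.168 × 10^13) × (4.85593 × 10^25) / (4π²) = 6.35675 × 10^37 m³
a = (a³)^(1/3) = 3.99097 × 10^12 m ≈ 3.991 × 10^12 m

Final answer: 3.991 × 10^12 m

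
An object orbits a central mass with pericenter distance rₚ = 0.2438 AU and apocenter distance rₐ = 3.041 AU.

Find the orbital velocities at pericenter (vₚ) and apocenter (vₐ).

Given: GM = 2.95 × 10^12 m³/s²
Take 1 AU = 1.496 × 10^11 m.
rₚ = 0.2438 AU = 3.64725 × 10^10 m
rₐ = 3.041 AU = 4.54934 × 10^11 m
GM = 2.95 × 10^12 m³/s²
a = (rₚ + rₐ)/2 = 2.45703 × 10^11 m
Vis-viva: v² = GM (2/r − 1/a)
vₚ² = 2.95 × 10^12 × (5.48359 × 10^-11 − 4.06995 × 10^-12) = 149.759 m²/s²
vₚ = 12.2376 m/s ≈ 12.24 m/s
vₐ² = 2.95 × 10^12 × (4.39625 × 10^-12 − 4.06995 × 10^-12) = 0.962562 m²/s²
vₐ = 0.981103 m/s ≈ 0.9811 m/s

Final answer: vₚ = 12.24 m/s, vₐ = 0.9811 m/s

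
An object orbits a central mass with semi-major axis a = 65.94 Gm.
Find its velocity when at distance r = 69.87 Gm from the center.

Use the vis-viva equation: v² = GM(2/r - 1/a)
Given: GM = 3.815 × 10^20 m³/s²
a = 65.94 Gm = 6.594 × 10^10 m
r = 69.87 Gm = 6.987 × 10^10 m
GM = 3.815 × 10^20 m³/s²
2/r − 1/a = 2.86246 × 10^-11 − 1.51653 × 10^-11 = 1.34593 × 10^-11 m⁻¹
v² = GM (2/r − 1/a) = 5.13472 × 10^9 m²/s²
v = 71656.9 m/s ≈ 71.66 km/s

Final answer: 71.66 km/s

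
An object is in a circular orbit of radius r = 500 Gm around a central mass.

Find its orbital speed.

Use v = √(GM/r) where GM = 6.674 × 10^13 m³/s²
r = 500 Gm = 5 × 10^11 m
GM = 6.674 × 10^13 m³/s²
GM/r = (6.674 × 10^13) / (5 × 10^11) = 133.48 m²/s²
v = √(GM/r) = 11.5534 m/s ≈ 11.55 m/s

Final answer: 11.55 m/s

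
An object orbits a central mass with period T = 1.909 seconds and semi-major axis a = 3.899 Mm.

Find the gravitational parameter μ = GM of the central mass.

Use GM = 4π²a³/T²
T = 1.909 seconds
a = 3.899 Mm = 3.899 × 10^6 m
a³ = 5.92734 × 10^19 m³
T² = 3.64428 s²
GM = 4π² × (5.92734 × 10^19) / 3.64428 = 6.42107 × 10^20 m³/s²
GM ≈ 6.421 × 10^20 m³/s²

Final answer: GM = 6.421 × 10^20 m³/s²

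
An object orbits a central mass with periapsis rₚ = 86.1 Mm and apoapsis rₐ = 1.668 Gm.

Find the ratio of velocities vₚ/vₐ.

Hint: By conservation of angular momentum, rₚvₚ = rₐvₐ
rₚ = 86.1 Mm = 8.61 × 10^7 m
rₐ = 1.668 Gm = 1.668 × 10^9 m
rₚvₚ = rₐvₐ  ⇒  vₚ/vₐ = rₐ/rₚ
vₚ/vₐ = (1.668 × 10^9) / (8.61 × 10^7) = 19.3728

Final answer: vₚ/vₐ = 19.37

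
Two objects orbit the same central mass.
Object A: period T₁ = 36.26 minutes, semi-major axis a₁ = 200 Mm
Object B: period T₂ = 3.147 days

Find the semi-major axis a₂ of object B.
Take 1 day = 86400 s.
T₁ = 36.26 minutes = 2175.6 s
T₂ = 3.147 days = 271901 s
a₁ = 200 Mm = 2 × 10^8 m
Kepler's third law: (T₂/T₁)² = (a₂/a₁)³  ⇒  a₂ = a₁ (T₂/T₁)^(2/3)
T₂/T₁ = 124.977
(T₂/T₁)^(2/3) = 24.997
a₂ = 2 × 10^8 m × 24.997 = 4.9994 × 10^9 m ≈ 4.999 Gm

Final answer: a₂ = 4.999 Gm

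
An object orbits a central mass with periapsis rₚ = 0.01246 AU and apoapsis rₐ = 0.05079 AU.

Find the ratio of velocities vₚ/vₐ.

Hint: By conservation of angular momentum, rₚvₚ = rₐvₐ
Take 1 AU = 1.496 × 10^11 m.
rₚ = 0.01246 AU = 1.86402 × 10^9 m
rₐ = 0.05079 AU = 7.59818 × 10^9 m
rₚvₚ = rₐvₐ  ⇒  vₚ/vₐ = rₐ/rₚ
vₚ/vₐ = (7.59818 × 10^9) / (1.86402 × 10^9) = 4.07624

Final answer: vₚ/vₐ = 4.076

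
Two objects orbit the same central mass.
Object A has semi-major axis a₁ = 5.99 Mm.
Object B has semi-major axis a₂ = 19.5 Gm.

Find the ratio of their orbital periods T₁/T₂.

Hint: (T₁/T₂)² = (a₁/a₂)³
a₁ = 5.99 Mm = 5.99 × 10^6 m
a₂ = 19.5 Gm = 1.95 × 10^10 m
a₁/a₂ = 0.000307179
T₁/T₂ = (a₁/a₂)^(3/2) = (0.000307179)^1.5 = 5.38379 × 10^-6

Final answer: T₁/T₂ = 5.384 × 10^-6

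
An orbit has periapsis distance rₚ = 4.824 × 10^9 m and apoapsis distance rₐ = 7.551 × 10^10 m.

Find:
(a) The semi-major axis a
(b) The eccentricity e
rₚ = 4.824 × 10^9 m
rₐ = 7.551 × 10^10 m
(a) a = (rₚ + rₐ)/2 = 4.0167 × 10^10 m ≈ 4.017 × 10^10 m
(b) e = (rₐ − rₚ)/(rₐ + rₚ) = (7.0686 × 10^10) / (8.0334 × 10^10) = 0.879901

Final answer:
(a) a = 4.017 × 10^10 m
(b) e = 0.8799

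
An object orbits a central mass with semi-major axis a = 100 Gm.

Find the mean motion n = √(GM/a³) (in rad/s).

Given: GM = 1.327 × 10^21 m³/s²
a = 100 Gm = 1 × 10^11 m
GM = 1.327 × 10^21 m³/s²
a³ = 1 × 10^33 m³
GM/a³ = (1.327 × 10^21) / (1 × 10^33) = 1.327 × 10^-12 s⁻²
n = √(GM/a³) = 1.15195 × 10^-6 rad/s ≈ 1.152 × 10^-6 rad/s

Final answer: n = 1.152 × 10^-6 rad/s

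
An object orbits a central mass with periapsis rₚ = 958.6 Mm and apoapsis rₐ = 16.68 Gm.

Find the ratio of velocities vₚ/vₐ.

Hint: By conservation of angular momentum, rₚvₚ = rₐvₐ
rₚ = 958.6 Mm = 9.586 × 10^8 m
rₐ = 16.68 Gm = 1.668 × 10^10 m
rₚvₚ = rₐvₐ  ⇒  vₚ/vₐ = rₐ/rₚ
vₚ/vₐ = (1.668 × 10^10) / (9.586 × 10^8) = 17.4004

Final answer: vₚ/vₐ = 17.4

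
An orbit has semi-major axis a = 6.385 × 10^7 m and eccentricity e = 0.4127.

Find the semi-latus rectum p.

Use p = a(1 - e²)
a = 6.385 × 10^7 m
e = 0.4127,  e² = 0.170321,  1 − e² = 0.829679
p = a(1 − e²) = 6.385 × 10^7 m × 0.829679 = 5.2975 × 10^7 m ≈ 5.297 × 10^7 m

Final answer: p = 5.297 × 10^7 m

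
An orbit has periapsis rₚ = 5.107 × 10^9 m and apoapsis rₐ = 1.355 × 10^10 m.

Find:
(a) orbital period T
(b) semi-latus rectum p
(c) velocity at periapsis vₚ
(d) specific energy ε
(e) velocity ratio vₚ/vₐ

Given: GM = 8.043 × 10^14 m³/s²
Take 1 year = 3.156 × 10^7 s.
rₚ = 5.107 × 10^9 m
rₐ = 1.355 × 10^10 m
GM = 8.043 × 10^14 m³/s²
a = (rₚ + rₐ)/2 = 9.3285 × 10^9 m
e = (rₐ − rₚ)/(rₐ + rₚ) = (8.443 × 10^9) / (1.8657 × 10^10) = 0.452538
(a) a³ = 8.11775 × 10^29 m³;  T = 2π √(a³/GM) = 2π × 3.17694 × 10^7 s = 1.99613 × 10^8 s ≈ 6.325 years
(b) 1 − e² = 0.795209;  p = a(1 − e²) = 9.3285 × 10^9 × 0.795209 = 7.41811 × 10^9 m ≈ 7.418 × 10^9 m
(c) vₚ² = GM (2/rₚ − 1/a) = 8.043 × 10^14 × (3.91619 × 10^-10 − 1.07198 × 10^-10) = 228760 m²/s²;  vₚ = 478.288 m/s ≈ 478.3 m/s
(d) 2a = 1.8657 × 10^10 m;  ε = −GM/(2a) = -43109.8 J/kg ≈ -43.11 kJ/kg
(e) vₚ/vₐ = rₐ/rₚ (angular momentum) = (1.355 × 10^10) / (5.107 × 10^9) = 2.65322 ≈ 2.653

Final answer:
(a) orbital period T = 6.325 years
(b) semi-latus rectum p = 7.418 × 10^9 m
(c) velocity at periapsis vₚ = 478.3 m/s
(d) specific energy ε = -43.11 kJ/kg
(e) velocity ratio vₚ/vₐ = 2.653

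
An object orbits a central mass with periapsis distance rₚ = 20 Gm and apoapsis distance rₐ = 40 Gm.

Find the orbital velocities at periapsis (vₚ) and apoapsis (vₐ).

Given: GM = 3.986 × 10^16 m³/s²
rₚ = 20 Gm = 2 × 10^10 m
rₐ = 40 Gm = 4 × 10^10 m
GM = 3.986 × 10^16 m³/s²
a = (rₚ + rₐ)/2 = 3 × 10^10 m
Vis-viva: v² = GM (2/r − 1/a)
vₚ² = 3.986 × 10^16 × (1 × 10^-10 − 3.33333 × 10^-11) = 2.65733 × 10^6 m²/s²
vₚ = 1630.13 m/s ≈ 1.63 km/s
vₐ² = 3.986 × 10^16 × (5 × 10^-11 − 3.33333 × 10^-11) = 664333 m²/s²
vₐ = 815.066 m/s ≈ 815.1 m/s

Final answer: vₚ = 1.63 km/s, vₐ = 815.1 m/s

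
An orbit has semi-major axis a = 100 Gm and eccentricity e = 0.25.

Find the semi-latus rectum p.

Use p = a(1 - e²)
a = 100 Gm = 1 × 10^11 m
e = 0.25,  e² = 0.0625,  1 − e² = 0.9375
p = a(1 − e²) = 1 × 10^11 m × 0.9375 = 9.375 × 10^10 m ≈ 93.75 Gm

Final answer: p = 93.75 Gm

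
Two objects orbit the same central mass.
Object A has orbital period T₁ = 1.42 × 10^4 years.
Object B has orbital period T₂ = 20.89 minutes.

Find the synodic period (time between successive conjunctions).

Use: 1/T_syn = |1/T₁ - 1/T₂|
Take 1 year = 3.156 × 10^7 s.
T₁ = 1.42 × 10^4 years = 4.48152 × 10^11 s
T₂ = 20.89 minutes = 1253.4 s
1/T₁ = 2.23139 × 10^-12 s⁻¹
1/T₂ = 0.00079783 s⁻¹
|1/T₁ − 1/T₂| = 0.00079783 s⁻¹
T_syn = 1 / |1/T₁ − 1/T₂| = 1253.4 s ≈ 20.89 minutes

Final answer: T_syn = 20.89 minutes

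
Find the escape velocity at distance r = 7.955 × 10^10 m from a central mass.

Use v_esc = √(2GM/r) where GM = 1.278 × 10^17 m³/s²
r = 7.955 × 10^10 m
GM = 1.278 × 10^17 m³/s²
2GM/r = 2 × (1.278 × 10^17) / (7.955 × 10^10) = 3.21307 × 10^6 m²/s²
v_esc = √(2GM/r) = 1792.5 m/s ≈ 1.793 km/s

Final answer: 1.793 km/s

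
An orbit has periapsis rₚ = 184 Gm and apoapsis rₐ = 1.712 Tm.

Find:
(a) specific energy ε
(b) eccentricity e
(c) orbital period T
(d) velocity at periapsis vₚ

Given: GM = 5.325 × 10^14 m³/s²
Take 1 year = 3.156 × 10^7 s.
rₚ = 184 Gm = 1.84 × 10^11 m
rₐ = 1.712 Tm = 1.712 × 10^12 m
GM = 5.325 × 10^14 m³/s²
a = (rₚ + rₐ)/2 = 9.48 × 10^11 m
e = (rₐ − rₚ)/(rₐ + rₚ) = (1.528 × 10^12) / (1.896 × 10^12) = 0.805907
(a) 2a = 1.896 × 10^12 m;  ε = −GM/(2a) = -280.854 J/kg ≈ -280.9 J/kg
(b) e = 0.805907 ≈ 0.8059
(c) a³ = 8.51971 × 10^35 m³;  T = 2π √(a³/GM) = 2π × 3.99993 × 10^10 s = 2.51323 × 10^11 s ≈ 7963 years
(d) vₚ² = GM (2/rₚ − 1/a) = 5.325 × 10^14 × (1.08696 × 10^-11 − 1.05485 × 10^-12) = 5226.33 m²/s²;  vₚ = 72.2934 m/s ≈ 72.29 m/s

Final answer:
(a) specific energy ε = -280.9 J/kg
(b) eccentricity e = 0.8059
(c) orbital period T = 7963 years
(d) velocity at periapsis vₚ = 72.29 m/s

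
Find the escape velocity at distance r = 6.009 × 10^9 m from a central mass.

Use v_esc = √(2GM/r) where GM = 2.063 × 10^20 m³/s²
r = 6.009 × 10^9 m
GM = 2.063 × 10^20 m³/s²
2GM/r = 2 × (2.063 × 10^20) / (6.009 × 10^9) = 6.86637 × 10^10 m²/s²
v_esc = √(2GM/r) = 262038 m/s ≈ 262 km/s

Final answer: 262 km/s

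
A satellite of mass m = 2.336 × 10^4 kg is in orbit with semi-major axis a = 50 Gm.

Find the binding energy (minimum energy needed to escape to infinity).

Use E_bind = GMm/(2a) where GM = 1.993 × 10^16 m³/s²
a = 50 Gm = 5 × 10^10 m
GM = 1.993 × 10^16 m³/s²
m = 2.336 × 10^4 kg
GMm = 1.993 × 10^16 × 23360 = 4.65565 × 10^20 m³·kg/s²
2a = 1 × 10^11 m
E_bind = GMm/(2a) = 4.65565 × 10^9 J ≈ 4.656 GJ

Final answer: 4.656 GJ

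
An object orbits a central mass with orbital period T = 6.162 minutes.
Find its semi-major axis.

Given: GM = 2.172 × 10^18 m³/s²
T = 6.162 minutes = 369.72 s
GM = 2.172 × 10^18 m³/s²
Kepler's third law: a³ = GM T² / (4π²)
T² = 136693 s²
a³ = (2.172 × 10^18) × 136693 / (4π²) = 7.52049 × 10^21 m³
a = (a³)^(1/3) = 1.95921 × 10^7 m ≈ 1.959 × 10^7 m

Final answer: 1.959 × 10^7 m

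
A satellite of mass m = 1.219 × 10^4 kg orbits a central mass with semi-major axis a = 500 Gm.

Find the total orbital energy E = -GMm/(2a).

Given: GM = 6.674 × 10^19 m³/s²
a = 500 Gm = 5 × 10^11 m
GM = 6.674 × 10^19 m³/s²
2a = 1 × 10^12 m
GMm = 6.674 × 10^19 × 12190 = 8.13561 × 10^23 m³·kg/s²
E = −GMm/(2a) = -8.13561 × 10^11 J ≈ -813.6 GJ

Final answer: -813.6 GJ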